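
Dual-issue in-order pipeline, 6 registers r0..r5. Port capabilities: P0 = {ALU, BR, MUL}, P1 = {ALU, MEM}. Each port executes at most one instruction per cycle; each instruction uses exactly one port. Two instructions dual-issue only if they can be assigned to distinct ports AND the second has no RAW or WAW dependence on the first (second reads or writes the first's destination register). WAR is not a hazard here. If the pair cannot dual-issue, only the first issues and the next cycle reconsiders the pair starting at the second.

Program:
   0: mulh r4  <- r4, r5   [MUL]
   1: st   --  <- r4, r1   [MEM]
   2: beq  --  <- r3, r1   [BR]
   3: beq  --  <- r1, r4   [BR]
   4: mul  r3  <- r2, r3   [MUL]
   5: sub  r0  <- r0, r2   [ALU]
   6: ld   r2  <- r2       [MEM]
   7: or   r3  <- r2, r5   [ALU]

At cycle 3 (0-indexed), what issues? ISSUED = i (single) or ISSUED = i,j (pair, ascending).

ISSUED = 4,5

c0: i0 mulh  RAW r4
c1: i1+i2 st;beq  dual
c2: i3 beq  no-port BR/MUL
c3: i4+i5 mul;sub  dual
c4: i6 ld  RAW r2
c5: i7 or  tail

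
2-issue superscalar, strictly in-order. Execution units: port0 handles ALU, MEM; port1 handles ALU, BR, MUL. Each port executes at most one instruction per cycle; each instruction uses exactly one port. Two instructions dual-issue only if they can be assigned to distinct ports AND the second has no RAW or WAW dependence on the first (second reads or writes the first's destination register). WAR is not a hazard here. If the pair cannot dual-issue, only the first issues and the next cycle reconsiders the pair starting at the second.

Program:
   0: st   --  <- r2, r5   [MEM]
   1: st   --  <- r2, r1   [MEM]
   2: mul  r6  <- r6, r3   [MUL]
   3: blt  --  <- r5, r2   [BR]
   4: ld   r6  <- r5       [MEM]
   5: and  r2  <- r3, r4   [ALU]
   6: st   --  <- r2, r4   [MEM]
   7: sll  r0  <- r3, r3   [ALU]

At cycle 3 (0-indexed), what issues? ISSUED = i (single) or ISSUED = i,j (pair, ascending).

ISSUED = 5

[0] i0  st.MEM  -- no-port MEM/MEM
[1] i1,i2  st.MEM;mul.MUL  -- 2-wide
[2] i3,i4  blt.BR;ld.MEM  -- 2-wide
[3] i5  and.ALU  -- RAW r2
[4] i6,i7  st.MEM;sll.ALU  -- 2-wide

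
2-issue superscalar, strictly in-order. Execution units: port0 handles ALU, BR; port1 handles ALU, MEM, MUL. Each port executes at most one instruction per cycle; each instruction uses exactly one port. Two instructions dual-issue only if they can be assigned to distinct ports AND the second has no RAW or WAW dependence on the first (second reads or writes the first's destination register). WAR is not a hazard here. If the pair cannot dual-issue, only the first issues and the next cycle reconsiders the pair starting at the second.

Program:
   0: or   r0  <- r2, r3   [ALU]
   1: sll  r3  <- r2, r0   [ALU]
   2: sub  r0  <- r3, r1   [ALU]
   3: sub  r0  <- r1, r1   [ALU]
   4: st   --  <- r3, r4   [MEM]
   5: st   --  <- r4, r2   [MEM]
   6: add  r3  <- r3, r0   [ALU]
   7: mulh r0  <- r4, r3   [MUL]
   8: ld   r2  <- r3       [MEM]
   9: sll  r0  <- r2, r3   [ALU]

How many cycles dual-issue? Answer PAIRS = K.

c0: i0 or  RAW r0
c1: i1 sll  RAW r3
c2: i2 sub  WAW r0
c3: i3&i4 sub st  dual
c4: i5&i6 st add  dual
c5: i7 mulh  no-port MUL/MEM
c6: i8 ld  RAW r2
c7: i9 sll  tail

PAIRS = 2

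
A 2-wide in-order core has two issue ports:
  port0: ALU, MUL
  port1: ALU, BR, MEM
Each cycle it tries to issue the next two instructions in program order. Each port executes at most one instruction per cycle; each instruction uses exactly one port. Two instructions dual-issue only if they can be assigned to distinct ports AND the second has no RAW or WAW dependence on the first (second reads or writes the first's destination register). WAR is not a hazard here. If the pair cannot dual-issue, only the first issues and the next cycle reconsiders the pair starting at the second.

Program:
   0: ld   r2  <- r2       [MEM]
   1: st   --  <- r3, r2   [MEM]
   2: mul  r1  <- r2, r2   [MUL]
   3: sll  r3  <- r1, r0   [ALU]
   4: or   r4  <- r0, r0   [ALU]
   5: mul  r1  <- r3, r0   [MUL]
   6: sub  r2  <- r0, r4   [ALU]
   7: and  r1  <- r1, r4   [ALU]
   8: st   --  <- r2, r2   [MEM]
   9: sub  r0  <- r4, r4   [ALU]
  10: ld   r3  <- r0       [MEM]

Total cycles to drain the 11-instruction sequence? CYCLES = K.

  cy0 -> i0 (ld.MEM) no-port MEM/MEM
  cy1 -> i1&i2 (st.MEM mul.MUL) dual
  cy2 -> i3&i4 (sll.ALU or.ALU) dual
  cy3 -> i5&i6 (mul.MUL sub.ALU) dual
  cy4 -> i7&i8 (and.ALU st.MEM) dual
  cy5 -> i9 (sub.ALU) RAW r0
  cy6 -> i10 (ld.MEM) tail

CYCLES = 7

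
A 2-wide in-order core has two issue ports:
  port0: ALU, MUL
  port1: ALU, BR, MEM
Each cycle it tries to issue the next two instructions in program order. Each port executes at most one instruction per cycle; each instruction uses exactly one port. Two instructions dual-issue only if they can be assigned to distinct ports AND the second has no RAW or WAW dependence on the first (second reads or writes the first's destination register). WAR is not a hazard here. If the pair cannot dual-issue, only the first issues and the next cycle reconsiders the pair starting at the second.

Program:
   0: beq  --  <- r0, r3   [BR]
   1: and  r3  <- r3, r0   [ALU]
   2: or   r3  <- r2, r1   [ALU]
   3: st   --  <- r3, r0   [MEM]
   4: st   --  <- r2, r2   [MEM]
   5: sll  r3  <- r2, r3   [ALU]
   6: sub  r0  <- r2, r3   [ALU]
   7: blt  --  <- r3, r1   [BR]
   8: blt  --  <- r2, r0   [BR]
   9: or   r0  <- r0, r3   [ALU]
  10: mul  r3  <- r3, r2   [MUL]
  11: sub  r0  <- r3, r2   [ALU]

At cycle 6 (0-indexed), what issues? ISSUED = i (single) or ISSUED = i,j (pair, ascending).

ISSUED = 10

c0: i0,i1 beq.BR and.ALU  2-wide
c1: i2 or.ALU  RAW r3
c2: i3 st.MEM  no-port MEM/MEM
c3: i4,i5 st.MEM sll.ALU  2-wide
c4: i6,i7 sub.ALU blt.BR  2-wide
c5: i8,i9 blt.BR or.ALU  2-wide
c6: i10 mul.MUL  RAW r3
c7: i11 sub.ALU  tail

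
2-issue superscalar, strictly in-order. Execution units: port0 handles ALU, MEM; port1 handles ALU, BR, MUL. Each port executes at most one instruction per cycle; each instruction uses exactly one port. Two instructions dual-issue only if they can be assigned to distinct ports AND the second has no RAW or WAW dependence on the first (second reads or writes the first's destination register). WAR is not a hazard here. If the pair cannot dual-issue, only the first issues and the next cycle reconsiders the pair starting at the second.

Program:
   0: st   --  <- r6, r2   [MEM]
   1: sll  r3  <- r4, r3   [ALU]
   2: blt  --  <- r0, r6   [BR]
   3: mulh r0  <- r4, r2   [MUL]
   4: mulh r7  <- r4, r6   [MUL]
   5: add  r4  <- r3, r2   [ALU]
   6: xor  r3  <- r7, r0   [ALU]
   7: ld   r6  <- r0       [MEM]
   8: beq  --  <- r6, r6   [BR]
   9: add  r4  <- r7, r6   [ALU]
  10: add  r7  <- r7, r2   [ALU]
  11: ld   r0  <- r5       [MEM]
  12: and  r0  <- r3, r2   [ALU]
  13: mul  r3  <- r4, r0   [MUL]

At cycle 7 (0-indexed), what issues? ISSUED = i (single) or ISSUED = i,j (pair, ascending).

ISSUED = 12

[0] i0&i1  st sll  -- pair
[1] i2  blt  -- no-port BR/MUL
[2] i3  mulh  -- no-port MUL/MUL
[3] i4&i5  mulh add  -- pair
[4] i6&i7  xor ld  -- pair
[5] i8&i9  beq add  -- pair
[6] i10&i11  add ld  -- pair
[7] i12  and  -- RAW r0
[8] i13  mul  -- tail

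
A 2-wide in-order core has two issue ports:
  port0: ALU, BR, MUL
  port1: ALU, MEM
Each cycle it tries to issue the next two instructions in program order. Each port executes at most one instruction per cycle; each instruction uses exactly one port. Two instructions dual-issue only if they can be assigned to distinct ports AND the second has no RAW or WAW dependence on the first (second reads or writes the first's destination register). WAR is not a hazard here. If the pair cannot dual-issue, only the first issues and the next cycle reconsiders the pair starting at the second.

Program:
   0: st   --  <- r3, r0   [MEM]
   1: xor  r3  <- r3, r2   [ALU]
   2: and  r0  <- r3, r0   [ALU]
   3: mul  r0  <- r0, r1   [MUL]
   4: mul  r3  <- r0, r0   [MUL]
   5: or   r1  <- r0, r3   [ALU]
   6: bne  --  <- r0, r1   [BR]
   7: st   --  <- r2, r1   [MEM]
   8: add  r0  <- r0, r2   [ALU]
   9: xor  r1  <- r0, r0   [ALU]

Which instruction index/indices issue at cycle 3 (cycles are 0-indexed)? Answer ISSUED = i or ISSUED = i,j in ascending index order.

#0 head=0: st.MEM/xor.ALU i0&i1 pair
#1 head=2: and.ALU i2 RAW+WAW r0
#2 head=3: mul.MUL i3 no-port MUL/MUL
#3 head=4: mul.MUL i4 RAW r3
#4 head=5: or.ALU i5 RAW r1
#5 head=6: bne.BR/st.MEM i6&i7 pair
#6 head=8: add.ALU i8 RAW r0
#7 head=9: xor.ALU i9 tail

ISSUED = 4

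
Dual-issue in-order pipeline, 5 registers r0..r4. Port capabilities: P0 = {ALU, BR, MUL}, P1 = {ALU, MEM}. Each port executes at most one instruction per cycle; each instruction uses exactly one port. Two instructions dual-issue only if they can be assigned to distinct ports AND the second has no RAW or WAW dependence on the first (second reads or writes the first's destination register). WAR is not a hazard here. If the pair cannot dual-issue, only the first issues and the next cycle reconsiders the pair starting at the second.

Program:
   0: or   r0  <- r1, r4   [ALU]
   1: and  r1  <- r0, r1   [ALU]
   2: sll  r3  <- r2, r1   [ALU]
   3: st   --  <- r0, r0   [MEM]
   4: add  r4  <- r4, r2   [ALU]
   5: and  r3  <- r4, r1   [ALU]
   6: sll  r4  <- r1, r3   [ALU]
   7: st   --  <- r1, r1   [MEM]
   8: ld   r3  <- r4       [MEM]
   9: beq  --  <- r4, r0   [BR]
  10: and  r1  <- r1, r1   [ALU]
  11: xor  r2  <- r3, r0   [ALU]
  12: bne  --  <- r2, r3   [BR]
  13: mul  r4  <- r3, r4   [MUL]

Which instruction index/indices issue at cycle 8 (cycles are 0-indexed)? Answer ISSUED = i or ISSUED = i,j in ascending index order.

ISSUED = 12

t=0 i0:or.ALU ; RAW r0
t=1 i1:and.ALU ; RAW r1
t=2 i2&i3:sll.ALU;st.MEM ; pair
t=3 i4:add.ALU ; RAW r4
t=4 i5:and.ALU ; RAW r3
t=5 i6&i7:sll.ALU;st.MEM ; pair
t=6 i8&i9:ld.MEM;beq.BR ; pair
t=7 i10&i11:and.ALU;xor.ALU ; pair
t=8 i12:bne.BR ; no-port BR/MUL
t=9 i13:mul.MUL ; tail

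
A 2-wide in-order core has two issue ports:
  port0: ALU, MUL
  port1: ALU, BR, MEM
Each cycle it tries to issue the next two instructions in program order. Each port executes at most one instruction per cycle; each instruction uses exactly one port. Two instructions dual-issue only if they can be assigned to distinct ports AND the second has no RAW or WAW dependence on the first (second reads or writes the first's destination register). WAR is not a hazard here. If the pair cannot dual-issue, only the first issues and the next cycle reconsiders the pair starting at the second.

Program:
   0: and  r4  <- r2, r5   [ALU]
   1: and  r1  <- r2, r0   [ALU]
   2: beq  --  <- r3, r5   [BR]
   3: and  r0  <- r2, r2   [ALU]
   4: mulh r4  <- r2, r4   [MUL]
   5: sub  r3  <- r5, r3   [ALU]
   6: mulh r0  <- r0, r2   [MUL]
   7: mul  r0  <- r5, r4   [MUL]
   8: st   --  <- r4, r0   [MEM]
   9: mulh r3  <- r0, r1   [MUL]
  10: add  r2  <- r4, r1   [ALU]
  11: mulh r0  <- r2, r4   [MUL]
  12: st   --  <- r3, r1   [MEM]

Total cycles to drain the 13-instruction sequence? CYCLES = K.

0. and.ALU/and.ALU @i0,i1  | dual
1. beq.BR/and.ALU @i2,i3  | dual
2. mulh.MUL/sub.ALU @i4,i5  | dual
3. mulh.MUL @i6  | no-port MUL/MUL
4. mul.MUL @i7  | RAW r0
5. st.MEM/mulh.MUL @i8,i9  | dual
6. add.ALU @i10  | RAW r2
7. mulh.MUL/st.MEM @i11,i12  | dual

CYCLES = 8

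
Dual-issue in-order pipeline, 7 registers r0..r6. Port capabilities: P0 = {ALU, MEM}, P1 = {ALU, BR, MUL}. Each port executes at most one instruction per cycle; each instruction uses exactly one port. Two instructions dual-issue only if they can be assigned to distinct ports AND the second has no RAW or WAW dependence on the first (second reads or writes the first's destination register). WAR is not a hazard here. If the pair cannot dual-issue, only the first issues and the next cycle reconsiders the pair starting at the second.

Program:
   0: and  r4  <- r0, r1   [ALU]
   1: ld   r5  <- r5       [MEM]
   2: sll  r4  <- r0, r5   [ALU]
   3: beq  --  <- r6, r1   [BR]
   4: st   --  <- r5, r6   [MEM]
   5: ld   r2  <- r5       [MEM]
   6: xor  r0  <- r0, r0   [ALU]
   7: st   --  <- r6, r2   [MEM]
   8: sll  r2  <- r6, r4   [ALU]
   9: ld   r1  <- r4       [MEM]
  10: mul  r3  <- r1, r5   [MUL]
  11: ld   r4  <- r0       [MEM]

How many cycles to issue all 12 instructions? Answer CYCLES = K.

0. and;ld @i0/i1  | dual
1. sll;beq @i2/i3  | dual
2. st @i4  | no-port MEM/MEM
3. ld;xor @i5/i6  | dual
4. st;sll @i7/i8  | dual
5. ld @i9  | RAW r1
6. mul;ld @i10/i11  | dual

CYCLES = 7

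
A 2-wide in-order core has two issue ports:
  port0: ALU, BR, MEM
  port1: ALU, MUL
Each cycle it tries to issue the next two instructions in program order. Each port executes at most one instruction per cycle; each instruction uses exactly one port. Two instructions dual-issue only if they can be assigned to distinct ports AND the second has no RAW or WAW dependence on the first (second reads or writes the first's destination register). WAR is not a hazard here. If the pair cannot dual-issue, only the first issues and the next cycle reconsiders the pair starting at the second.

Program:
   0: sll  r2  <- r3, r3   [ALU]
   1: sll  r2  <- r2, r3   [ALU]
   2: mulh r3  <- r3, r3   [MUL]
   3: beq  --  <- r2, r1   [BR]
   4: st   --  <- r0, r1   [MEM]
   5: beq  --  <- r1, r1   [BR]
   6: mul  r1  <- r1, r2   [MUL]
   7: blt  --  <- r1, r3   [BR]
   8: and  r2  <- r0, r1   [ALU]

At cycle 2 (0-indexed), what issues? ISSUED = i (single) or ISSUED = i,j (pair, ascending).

ISSUED = 3

t=0 i0:sll ; RAW+WAW r2
t=1 i1/i2:sll+mulh ; 2-wide
t=2 i3:beq ; no-port BR/MEM
t=3 i4:st ; no-port MEM/BR
t=4 i5/i6:beq+mul ; 2-wide
t=5 i7/i8:blt+and ; 2-wide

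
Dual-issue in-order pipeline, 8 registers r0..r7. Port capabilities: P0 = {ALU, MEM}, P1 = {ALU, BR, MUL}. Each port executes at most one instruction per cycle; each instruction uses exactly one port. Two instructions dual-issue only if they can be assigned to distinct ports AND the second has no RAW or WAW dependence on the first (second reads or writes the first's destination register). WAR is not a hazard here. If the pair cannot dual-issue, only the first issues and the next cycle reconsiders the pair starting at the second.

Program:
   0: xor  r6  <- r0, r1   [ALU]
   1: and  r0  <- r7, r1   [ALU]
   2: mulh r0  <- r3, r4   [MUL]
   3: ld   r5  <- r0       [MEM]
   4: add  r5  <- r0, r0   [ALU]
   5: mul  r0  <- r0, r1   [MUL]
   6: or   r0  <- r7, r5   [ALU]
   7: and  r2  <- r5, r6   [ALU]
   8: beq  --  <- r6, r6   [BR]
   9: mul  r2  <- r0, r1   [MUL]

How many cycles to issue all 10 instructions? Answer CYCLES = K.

CYCLES = 7

  cy0 -> i0+i1 (xor.ALU and.ALU) pair
  cy1 -> i2 (mulh.MUL) RAW r0
  cy2 -> i3 (ld.MEM) WAW r5
  cy3 -> i4+i5 (add.ALU mul.MUL) pair
  cy4 -> i6+i7 (or.ALU and.ALU) pair
  cy5 -> i8 (beq.BR) no-port BR/MUL
  cy6 -> i9 (mul.MUL) tail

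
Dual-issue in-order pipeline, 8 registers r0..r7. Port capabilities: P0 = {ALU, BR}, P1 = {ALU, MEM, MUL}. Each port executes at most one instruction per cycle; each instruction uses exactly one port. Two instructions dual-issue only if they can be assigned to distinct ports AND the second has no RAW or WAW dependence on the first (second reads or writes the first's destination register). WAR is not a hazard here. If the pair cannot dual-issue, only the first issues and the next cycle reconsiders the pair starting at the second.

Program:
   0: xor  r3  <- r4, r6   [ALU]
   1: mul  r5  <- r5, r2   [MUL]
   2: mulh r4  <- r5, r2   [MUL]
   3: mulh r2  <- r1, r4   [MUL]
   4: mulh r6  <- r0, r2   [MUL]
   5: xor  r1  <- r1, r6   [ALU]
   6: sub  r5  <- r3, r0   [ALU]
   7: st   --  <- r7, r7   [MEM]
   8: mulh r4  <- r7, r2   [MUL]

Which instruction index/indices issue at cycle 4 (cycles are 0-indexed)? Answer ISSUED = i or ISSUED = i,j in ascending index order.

ISSUED = 5,6

0. xor mul @i0&i1  | dual
1. mulh @i2  | no-port MUL/MUL
2. mulh @i3  | no-port MUL/MUL
3. mulh @i4  | RAW r6
4. xor sub @i5&i6  | dual
5. st @i7  | no-port MEM/MUL
6. mulh @i8  | tail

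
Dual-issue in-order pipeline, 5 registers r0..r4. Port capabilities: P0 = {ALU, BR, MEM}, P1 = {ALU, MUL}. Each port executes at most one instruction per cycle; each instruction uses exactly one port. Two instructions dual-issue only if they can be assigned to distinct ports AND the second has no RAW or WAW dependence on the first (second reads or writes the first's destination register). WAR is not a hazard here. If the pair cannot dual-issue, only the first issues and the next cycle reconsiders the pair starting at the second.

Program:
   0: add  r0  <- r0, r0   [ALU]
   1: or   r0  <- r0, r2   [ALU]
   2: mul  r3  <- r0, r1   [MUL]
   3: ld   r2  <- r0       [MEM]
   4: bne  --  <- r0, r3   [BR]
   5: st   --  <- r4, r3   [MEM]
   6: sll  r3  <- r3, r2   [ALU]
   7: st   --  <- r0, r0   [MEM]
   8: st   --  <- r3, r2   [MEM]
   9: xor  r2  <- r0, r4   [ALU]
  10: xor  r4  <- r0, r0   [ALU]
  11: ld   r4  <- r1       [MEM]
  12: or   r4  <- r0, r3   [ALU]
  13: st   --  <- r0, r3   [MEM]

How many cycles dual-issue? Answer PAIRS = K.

PAIRS = 4

t=0 i0:add.ALU ; RAW+WAW r0
t=1 i1:or.ALU ; RAW r0
t=2 i2+i3:mul.MUL/ld.MEM ; pair
t=3 i4:bne.BR ; no-port BR/MEM
t=4 i5+i6:st.MEM/sll.ALU ; pair
t=5 i7:st.MEM ; no-port MEM/MEM
t=6 i8+i9:st.MEM/xor.ALU ; pair
t=7 i10:xor.ALU ; WAW r4
t=8 i11:ld.MEM ; WAW r4
t=9 i12+i13:or.ALU/st.MEM ; pair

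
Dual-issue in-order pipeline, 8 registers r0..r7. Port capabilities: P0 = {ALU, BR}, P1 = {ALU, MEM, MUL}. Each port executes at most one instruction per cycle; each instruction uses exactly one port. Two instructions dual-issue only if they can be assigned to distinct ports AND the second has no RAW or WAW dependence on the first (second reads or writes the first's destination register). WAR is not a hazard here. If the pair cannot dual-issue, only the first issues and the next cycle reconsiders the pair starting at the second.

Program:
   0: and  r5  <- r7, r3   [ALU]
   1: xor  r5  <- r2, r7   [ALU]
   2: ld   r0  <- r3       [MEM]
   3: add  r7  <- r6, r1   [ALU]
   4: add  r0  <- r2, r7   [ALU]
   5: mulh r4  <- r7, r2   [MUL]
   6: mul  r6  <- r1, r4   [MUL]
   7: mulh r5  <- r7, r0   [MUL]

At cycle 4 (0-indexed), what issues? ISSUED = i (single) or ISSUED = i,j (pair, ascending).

[0] i0  and  -- WAW r5
[1] i1/i2  xor+ld  -- 2-wide
[2] i3  add  -- RAW r7
[3] i4/i5  add+mulh  -- 2-wide
[4] i6  mul  -- no-port MUL/MUL
[5] i7  mulh  -- tail

ISSUED = 6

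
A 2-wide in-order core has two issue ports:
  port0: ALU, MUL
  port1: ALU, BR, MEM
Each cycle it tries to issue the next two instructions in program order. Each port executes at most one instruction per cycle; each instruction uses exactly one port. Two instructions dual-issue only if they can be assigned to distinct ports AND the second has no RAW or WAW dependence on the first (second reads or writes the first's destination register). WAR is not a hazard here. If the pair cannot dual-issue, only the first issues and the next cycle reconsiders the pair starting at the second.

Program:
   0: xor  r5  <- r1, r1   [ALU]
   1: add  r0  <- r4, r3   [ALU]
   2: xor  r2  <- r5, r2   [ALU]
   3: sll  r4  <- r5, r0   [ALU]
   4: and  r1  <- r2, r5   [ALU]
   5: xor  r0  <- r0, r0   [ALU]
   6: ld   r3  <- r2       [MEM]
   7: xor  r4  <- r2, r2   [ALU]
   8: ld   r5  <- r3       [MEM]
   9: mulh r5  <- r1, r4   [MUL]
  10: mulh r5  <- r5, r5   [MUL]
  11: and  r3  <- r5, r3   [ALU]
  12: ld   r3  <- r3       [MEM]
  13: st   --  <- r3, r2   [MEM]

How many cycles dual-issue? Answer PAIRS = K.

PAIRS = 4

t=0 i0&i1:xor+add ; 2-wide
t=1 i2&i3:xor+sll ; 2-wide
t=2 i4&i5:and+xor ; 2-wide
t=3 i6&i7:ld+xor ; 2-wide
t=4 i8:ld ; WAW r5
t=5 i9:mulh ; no-port MUL/MUL
t=6 i10:mulh ; RAW r5
t=7 i11:and ; RAW+WAW r3
t=8 i12:ld ; no-port MEM/MEM
t=9 i13:st ; tail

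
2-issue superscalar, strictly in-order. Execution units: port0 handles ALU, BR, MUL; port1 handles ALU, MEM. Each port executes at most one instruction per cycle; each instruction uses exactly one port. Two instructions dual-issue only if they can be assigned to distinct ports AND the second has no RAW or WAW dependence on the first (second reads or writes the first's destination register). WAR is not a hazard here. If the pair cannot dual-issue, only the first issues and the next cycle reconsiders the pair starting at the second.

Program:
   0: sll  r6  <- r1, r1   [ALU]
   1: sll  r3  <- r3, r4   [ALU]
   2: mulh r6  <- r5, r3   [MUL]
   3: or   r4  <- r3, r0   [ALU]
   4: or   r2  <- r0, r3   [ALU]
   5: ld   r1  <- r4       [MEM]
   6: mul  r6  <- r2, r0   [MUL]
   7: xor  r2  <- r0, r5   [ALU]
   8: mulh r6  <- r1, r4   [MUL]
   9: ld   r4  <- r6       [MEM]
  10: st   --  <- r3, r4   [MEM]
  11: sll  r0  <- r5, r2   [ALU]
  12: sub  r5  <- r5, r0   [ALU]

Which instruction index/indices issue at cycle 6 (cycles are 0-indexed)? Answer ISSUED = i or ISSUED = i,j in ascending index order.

t=0 i0+i1:sll+sll ; 2-wide
t=1 i2+i3:mulh+or ; 2-wide
t=2 i4+i5:or+ld ; 2-wide
t=3 i6+i7:mul+xor ; 2-wide
t=4 i8:mulh ; RAW r6
t=5 i9:ld ; no-port MEM/MEM
t=6 i10+i11:st+sll ; 2-wide
t=7 i12:sub ; tail

ISSUED = 10,11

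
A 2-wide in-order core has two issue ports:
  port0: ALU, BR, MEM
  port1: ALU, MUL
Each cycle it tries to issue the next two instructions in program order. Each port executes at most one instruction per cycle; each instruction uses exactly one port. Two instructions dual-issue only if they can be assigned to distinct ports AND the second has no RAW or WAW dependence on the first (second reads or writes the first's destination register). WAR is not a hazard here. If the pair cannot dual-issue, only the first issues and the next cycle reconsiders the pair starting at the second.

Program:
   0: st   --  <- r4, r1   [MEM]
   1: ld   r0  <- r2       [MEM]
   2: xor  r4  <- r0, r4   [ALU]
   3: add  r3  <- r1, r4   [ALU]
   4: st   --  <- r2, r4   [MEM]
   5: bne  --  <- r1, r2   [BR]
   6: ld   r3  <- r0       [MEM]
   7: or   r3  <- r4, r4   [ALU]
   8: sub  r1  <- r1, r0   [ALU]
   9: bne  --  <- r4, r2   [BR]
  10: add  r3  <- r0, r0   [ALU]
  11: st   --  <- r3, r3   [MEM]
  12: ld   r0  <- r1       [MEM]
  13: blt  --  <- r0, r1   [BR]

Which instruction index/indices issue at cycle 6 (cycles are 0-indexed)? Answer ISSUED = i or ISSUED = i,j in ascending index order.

ISSUED = 7,8

c0: i0 st  no-port MEM/MEM
c1: i1 ld  RAW r0
c2: i2 xor  RAW r4
c3: i3&i4 add/st  2-wide
c4: i5 bne  no-port BR/MEM
c5: i6 ld  WAW r3
c6: i7&i8 or/sub  2-wide
c7: i9&i10 bne/add  2-wide
c8: i11 st  no-port MEM/MEM
c9: i12 ld  no-port MEM/BR
c10: i13 blt  tail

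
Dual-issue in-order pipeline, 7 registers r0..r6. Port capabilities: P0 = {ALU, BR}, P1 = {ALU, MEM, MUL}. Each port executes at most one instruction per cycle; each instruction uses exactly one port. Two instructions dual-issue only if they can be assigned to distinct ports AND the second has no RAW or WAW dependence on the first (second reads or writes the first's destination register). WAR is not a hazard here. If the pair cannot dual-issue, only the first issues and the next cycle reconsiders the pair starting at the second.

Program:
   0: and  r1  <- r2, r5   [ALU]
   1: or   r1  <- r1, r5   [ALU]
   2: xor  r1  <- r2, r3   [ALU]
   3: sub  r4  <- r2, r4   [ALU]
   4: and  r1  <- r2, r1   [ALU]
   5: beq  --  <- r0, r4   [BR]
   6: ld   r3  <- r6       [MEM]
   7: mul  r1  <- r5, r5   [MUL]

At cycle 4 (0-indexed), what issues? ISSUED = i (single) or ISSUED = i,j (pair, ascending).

ISSUED = 6

t=0 i0:and ; RAW+WAW r1
t=1 i1:or ; WAW r1
t=2 i2,i3:xor sub ; 2-wide
t=3 i4,i5:and beq ; 2-wide
t=4 i6:ld ; no-port MEM/MUL
t=5 i7:mul ; tail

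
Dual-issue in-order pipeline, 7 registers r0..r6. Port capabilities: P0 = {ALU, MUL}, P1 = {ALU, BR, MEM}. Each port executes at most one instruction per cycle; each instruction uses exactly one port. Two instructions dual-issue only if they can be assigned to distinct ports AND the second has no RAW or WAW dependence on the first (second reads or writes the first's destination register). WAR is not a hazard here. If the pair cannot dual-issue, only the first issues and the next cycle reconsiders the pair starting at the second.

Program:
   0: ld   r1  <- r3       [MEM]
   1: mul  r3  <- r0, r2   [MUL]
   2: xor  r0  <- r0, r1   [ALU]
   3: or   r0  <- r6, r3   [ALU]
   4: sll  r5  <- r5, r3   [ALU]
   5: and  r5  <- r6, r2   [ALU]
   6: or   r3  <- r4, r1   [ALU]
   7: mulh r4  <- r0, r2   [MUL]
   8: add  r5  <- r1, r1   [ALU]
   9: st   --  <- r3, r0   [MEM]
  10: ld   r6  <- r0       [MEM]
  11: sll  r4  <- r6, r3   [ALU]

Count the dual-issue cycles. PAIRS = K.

PAIRS = 4

  cy0 -> i0/i1 (ld;mul) dual
  cy1 -> i2 (xor) WAW r0
  cy2 -> i3/i4 (or;sll) dual
  cy3 -> i5/i6 (and;or) dual
  cy4 -> i7/i8 (mulh;add) dual
  cy5 -> i9 (st) no-port MEM/MEM
  cy6 -> i10 (ld) RAW r6
  cy7 -> i11 (sll) tail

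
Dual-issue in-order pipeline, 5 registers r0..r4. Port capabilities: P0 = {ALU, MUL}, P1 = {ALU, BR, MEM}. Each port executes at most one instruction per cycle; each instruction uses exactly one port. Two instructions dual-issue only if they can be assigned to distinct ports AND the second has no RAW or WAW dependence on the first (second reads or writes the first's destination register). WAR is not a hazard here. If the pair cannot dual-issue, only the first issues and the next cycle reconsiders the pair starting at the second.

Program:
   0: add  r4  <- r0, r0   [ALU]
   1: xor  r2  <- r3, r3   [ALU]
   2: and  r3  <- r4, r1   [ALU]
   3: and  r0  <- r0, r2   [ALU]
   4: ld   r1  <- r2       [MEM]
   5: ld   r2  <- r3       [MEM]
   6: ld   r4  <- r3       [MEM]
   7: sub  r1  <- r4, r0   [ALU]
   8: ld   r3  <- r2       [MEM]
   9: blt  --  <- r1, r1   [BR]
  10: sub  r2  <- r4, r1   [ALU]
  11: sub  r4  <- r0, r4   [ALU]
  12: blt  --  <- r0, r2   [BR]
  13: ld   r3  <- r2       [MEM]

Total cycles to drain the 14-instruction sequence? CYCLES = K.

CYCLES = 9

#0 head=0: add.ALU xor.ALU i0/i1 dual
#1 head=2: and.ALU and.ALU i2/i3 dual
#2 head=4: ld.MEM i4 no-port MEM/MEM
#3 head=5: ld.MEM i5 no-port MEM/MEM
#4 head=6: ld.MEM i6 RAW r4
#5 head=7: sub.ALU ld.MEM i7/i8 dual
#6 head=9: blt.BR sub.ALU i9/i10 dual
#7 head=11: sub.ALU blt.BR i11/i12 dual
#8 head=13: ld.MEM i13 tail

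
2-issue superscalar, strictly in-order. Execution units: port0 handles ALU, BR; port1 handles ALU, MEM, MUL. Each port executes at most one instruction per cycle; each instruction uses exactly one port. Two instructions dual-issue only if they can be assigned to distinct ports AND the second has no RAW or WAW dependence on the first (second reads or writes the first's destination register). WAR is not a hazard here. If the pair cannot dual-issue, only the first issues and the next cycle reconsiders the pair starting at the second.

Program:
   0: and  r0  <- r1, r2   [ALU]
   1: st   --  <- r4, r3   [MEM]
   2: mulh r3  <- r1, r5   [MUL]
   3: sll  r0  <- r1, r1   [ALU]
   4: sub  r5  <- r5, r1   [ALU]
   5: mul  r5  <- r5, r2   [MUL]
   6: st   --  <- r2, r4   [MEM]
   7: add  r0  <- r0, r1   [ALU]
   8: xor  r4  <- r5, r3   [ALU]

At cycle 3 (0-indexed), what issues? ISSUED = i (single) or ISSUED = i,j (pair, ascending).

ISSUED = 5

  cy0 -> i0+i1 (and st) 2-wide
  cy1 -> i2+i3 (mulh sll) 2-wide
  cy2 -> i4 (sub) RAW+WAW r5
  cy3 -> i5 (mul) no-port MUL/MEM
  cy4 -> i6+i7 (st add) 2-wide
  cy5 -> i8 (xor) tail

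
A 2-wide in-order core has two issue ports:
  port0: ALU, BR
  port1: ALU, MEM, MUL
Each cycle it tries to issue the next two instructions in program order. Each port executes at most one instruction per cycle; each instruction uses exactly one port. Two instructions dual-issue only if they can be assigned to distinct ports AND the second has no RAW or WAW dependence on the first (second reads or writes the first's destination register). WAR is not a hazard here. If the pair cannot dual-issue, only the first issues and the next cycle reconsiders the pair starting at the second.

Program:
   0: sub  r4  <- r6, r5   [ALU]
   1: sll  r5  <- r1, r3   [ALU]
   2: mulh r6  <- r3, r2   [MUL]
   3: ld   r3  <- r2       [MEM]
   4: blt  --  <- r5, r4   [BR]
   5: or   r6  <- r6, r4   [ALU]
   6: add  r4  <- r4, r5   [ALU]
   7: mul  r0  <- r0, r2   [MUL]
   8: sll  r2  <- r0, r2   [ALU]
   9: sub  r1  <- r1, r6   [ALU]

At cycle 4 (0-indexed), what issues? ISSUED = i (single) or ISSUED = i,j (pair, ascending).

ISSUED = 7

[0] i0,i1  sub+sll  -- 2-wide
[1] i2  mulh  -- no-port MUL/MEM
[2] i3,i4  ld+blt  -- 2-wide
[3] i5,i6  or+add  -- 2-wide
[4] i7  mul  -- RAW r0
[5] i8,i9  sll+sub  -- 2-wide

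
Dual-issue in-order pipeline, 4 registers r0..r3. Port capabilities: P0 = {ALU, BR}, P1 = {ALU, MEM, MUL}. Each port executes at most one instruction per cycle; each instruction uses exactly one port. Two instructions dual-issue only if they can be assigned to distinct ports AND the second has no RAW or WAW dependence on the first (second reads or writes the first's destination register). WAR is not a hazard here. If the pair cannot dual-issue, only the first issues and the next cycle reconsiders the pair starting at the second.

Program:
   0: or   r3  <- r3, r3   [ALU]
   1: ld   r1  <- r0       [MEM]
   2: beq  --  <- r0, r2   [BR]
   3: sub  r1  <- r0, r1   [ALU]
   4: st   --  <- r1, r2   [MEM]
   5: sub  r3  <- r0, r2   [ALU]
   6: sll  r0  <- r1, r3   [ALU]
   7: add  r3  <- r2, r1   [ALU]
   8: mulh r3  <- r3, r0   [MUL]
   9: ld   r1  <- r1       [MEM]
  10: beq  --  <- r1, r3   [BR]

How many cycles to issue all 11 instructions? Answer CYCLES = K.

  cy0 -> i0+i1 (or ld) dual
  cy1 -> i2+i3 (beq sub) dual
  cy2 -> i4+i5 (st sub) dual
  cy3 -> i6+i7 (sll add) dual
  cy4 -> i8 (mulh) no-port MUL/MEM
  cy5 -> i9 (ld) RAW r1
  cy6 -> i10 (beq) tail

CYCLES = 7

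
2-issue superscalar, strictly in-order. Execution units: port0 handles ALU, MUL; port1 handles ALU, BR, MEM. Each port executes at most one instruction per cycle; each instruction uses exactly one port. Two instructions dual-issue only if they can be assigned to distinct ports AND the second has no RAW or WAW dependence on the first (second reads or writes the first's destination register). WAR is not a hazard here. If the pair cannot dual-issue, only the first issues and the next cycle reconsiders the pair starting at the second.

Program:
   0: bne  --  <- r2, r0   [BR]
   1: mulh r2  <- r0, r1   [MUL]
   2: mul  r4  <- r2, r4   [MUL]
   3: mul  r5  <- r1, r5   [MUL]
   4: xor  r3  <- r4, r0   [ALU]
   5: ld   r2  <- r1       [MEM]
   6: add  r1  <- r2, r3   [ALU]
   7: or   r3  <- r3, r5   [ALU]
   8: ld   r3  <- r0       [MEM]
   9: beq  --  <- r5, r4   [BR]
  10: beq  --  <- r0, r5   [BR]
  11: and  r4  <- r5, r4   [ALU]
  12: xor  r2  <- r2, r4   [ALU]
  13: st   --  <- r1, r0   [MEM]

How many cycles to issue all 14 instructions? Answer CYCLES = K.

#0 head=0: bne.BR mulh.MUL i0/i1 2-wide
#1 head=2: mul.MUL i2 no-port MUL/MUL
#2 head=3: mul.MUL xor.ALU i3/i4 2-wide
#3 head=5: ld.MEM i5 RAW r2
#4 head=6: add.ALU or.ALU i6/i7 2-wide
#5 head=8: ld.MEM i8 no-port MEM/BR
#6 head=9: beq.BR i9 no-port BR/BR
#7 head=10: beq.BR and.ALU i10/i11 2-wide
#8 head=12: xor.ALU st.MEM i12/i13 2-wide

CYCLES = 9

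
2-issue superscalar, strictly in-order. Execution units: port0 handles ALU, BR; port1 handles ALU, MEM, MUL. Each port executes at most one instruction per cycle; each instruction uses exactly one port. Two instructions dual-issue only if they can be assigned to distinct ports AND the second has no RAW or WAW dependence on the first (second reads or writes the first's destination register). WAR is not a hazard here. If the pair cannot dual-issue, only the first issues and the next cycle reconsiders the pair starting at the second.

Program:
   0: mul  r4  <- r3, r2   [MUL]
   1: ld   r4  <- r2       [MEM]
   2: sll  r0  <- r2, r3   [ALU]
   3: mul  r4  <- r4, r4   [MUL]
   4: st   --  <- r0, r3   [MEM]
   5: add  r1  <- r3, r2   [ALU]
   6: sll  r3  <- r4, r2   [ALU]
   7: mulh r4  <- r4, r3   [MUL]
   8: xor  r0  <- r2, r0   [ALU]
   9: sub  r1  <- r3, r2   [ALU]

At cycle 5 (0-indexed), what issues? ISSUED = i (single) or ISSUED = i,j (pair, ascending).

ISSUED = 7,8

  cy0 -> i0 (mul) no-port MUL/MEM
  cy1 -> i1+i2 (ld sll) pair
  cy2 -> i3 (mul) no-port MUL/MEM
  cy3 -> i4+i5 (st add) pair
  cy4 -> i6 (sll) RAW r3
  cy5 -> i7+i8 (mulh xor) pair
  cy6 -> i9 (sub) tail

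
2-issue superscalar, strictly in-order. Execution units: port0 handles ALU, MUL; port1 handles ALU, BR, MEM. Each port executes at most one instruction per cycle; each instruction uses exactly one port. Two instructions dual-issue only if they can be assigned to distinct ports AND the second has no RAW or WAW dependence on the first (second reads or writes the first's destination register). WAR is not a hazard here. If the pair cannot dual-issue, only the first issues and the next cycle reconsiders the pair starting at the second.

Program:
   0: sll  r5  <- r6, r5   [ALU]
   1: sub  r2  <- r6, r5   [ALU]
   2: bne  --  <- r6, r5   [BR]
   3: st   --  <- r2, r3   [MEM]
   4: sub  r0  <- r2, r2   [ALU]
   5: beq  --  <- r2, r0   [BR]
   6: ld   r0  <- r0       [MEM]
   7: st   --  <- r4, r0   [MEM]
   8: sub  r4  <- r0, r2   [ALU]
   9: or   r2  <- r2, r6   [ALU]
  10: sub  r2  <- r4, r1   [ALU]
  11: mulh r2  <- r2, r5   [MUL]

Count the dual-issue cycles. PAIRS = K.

#0 head=0: sll i0 RAW r5
#1 head=1: sub;bne i1/i2 pair
#2 head=3: st;sub i3/i4 pair
#3 head=5: beq i5 no-port BR/MEM
#4 head=6: ld i6 no-port MEM/MEM
#5 head=7: st;sub i7/i8 pair
#6 head=9: or i9 WAW r2
#7 head=10: sub i10 RAW+WAW r2
#8 head=11: mulh i11 tail

PAIRS = 3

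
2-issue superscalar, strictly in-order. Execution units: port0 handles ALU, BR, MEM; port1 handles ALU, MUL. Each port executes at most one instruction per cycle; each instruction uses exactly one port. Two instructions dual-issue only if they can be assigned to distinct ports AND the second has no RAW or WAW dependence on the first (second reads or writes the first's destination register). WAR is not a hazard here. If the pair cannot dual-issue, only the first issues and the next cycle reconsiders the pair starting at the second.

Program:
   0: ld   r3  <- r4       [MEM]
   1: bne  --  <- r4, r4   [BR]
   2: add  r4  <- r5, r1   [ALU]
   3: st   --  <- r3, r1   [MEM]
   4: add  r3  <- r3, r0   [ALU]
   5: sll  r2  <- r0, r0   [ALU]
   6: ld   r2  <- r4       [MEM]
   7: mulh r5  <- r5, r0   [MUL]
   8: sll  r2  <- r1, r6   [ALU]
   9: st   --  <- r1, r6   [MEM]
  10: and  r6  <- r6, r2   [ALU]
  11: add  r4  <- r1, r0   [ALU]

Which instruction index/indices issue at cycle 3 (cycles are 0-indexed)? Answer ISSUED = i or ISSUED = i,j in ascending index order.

ISSUED = 5

t=0 i0:ld.MEM ; no-port MEM/BR
t=1 i1,i2:bne.BR add.ALU ; dual
t=2 i3,i4:st.MEM add.ALU ; dual
t=3 i5:sll.ALU ; WAW r2
t=4 i6,i7:ld.MEM mulh.MUL ; dual
t=5 i8,i9:sll.ALU st.MEM ; dual
t=6 i10,i11:and.ALU add.ALU ; dual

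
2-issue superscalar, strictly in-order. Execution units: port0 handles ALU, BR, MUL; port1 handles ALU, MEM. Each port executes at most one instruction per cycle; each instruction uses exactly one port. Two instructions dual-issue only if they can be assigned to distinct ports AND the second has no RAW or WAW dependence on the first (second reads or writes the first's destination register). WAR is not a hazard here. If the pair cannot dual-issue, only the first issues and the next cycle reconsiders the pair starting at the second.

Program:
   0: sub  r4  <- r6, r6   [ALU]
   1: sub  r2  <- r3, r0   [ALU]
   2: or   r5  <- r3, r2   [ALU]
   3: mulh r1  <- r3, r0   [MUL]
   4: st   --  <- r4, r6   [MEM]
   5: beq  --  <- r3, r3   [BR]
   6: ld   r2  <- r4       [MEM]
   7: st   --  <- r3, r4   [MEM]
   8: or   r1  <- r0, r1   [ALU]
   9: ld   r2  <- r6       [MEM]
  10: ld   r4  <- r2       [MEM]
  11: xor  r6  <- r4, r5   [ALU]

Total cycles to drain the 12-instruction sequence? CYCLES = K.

0. sub.ALU+sub.ALU @i0,i1  | 2-wide
1. or.ALU+mulh.MUL @i2,i3  | 2-wide
2. st.MEM+beq.BR @i4,i5  | 2-wide
3. ld.MEM @i6  | no-port MEM/MEM
4. st.MEM+or.ALU @i7,i8  | 2-wide
5. ld.MEM @i9  | no-port MEM/MEM
6. ld.MEM @i10  | RAW r4
7. xor.ALU @i11  | tail

CYCLES = 8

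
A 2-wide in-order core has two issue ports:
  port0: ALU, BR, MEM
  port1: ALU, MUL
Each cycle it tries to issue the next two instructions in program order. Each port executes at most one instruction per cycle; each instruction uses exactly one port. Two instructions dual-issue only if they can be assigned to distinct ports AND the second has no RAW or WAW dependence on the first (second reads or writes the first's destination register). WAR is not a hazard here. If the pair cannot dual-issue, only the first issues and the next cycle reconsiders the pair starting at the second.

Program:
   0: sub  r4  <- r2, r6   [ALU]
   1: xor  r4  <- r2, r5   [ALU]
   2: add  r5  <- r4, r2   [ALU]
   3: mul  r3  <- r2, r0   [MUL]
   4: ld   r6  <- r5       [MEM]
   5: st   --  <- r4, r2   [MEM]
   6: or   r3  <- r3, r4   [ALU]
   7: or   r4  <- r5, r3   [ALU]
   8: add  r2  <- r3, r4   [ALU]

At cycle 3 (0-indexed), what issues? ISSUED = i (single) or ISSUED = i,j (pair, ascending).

[0] i0  sub.ALU  -- WAW r4
[1] i1  xor.ALU  -- RAW r4
[2] i2&i3  add.ALU/mul.MUL  -- 2-wide
[3] i4  ld.MEM  -- no-port MEM/MEM
[4] i5&i6  st.MEM/or.ALU  -- 2-wide
[5] i7  or.ALU  -- RAW r4
[6] i8  add.ALU  -- tail

ISSUED = 4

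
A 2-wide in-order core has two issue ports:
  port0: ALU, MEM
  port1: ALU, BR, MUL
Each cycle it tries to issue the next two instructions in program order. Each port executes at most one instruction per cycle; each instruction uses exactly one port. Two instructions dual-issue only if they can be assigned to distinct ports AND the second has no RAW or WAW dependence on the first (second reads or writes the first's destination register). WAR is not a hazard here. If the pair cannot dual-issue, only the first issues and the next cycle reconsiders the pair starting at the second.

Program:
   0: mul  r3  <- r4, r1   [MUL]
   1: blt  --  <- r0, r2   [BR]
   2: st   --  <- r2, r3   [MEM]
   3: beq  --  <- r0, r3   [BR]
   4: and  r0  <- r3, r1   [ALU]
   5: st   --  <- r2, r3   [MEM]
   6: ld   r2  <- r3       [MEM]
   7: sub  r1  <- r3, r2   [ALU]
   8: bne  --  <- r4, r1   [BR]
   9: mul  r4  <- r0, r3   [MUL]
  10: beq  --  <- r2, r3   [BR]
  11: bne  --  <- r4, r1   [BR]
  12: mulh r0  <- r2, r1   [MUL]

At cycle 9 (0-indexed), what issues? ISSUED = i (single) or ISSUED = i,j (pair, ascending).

0. mul @i0  | no-port MUL/BR
1. blt st @i1+i2  | 2-wide
2. beq and @i3+i4  | 2-wide
3. st @i5  | no-port MEM/MEM
4. ld @i6  | RAW r2
5. sub @i7  | RAW r1
6. bne @i8  | no-port BR/MUL
7. mul @i9  | no-port MUL/BR
8. beq @i10  | no-port BR/BR
9. bne @i11  | no-port BR/MUL
10. mulh @i12  | tail

ISSUED = 11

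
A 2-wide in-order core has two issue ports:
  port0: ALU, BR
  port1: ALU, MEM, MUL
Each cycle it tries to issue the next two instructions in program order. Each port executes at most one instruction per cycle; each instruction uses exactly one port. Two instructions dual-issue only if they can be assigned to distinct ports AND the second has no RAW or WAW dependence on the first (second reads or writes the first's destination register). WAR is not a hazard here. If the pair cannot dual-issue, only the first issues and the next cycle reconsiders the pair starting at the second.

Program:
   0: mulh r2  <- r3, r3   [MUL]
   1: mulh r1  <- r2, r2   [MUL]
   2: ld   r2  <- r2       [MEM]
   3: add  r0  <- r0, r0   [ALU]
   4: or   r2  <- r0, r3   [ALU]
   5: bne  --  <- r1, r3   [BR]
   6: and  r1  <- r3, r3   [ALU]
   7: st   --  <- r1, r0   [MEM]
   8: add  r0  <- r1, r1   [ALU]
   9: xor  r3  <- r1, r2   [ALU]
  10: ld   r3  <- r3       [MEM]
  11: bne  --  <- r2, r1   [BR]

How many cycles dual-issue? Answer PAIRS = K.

  cy0 -> i0 (mulh) no-port MUL/MUL
  cy1 -> i1 (mulh) no-port MUL/MEM
  cy2 -> i2&i3 (ld+add) pair
  cy3 -> i4&i5 (or+bne) pair
  cy4 -> i6 (and) RAW r1
  cy5 -> i7&i8 (st+add) pair
  cy6 -> i9 (xor) RAW+WAW r3
  cy7 -> i10&i11 (ld+bne) pair

PAIRS = 4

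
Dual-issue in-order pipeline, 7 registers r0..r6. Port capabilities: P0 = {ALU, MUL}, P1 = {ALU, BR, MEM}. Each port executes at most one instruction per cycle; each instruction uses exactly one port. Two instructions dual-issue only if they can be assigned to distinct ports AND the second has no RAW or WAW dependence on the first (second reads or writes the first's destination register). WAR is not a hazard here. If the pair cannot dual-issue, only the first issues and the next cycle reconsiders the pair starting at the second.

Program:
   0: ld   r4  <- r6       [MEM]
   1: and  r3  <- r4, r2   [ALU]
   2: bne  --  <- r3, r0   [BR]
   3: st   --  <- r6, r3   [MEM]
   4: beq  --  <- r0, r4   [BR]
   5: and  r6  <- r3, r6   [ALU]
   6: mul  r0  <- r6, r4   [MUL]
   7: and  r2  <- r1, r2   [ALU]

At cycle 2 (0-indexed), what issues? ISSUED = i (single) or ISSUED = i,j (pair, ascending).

0. ld.MEM @i0  | RAW r4
1. and.ALU @i1  | RAW r3
2. bne.BR @i2  | no-port BR/MEM
3. st.MEM @i3  | no-port MEM/BR
4. beq.BR+and.ALU @i4/i5  | pair
5. mul.MUL+and.ALU @i6/i7  | pair

ISSUED = 2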